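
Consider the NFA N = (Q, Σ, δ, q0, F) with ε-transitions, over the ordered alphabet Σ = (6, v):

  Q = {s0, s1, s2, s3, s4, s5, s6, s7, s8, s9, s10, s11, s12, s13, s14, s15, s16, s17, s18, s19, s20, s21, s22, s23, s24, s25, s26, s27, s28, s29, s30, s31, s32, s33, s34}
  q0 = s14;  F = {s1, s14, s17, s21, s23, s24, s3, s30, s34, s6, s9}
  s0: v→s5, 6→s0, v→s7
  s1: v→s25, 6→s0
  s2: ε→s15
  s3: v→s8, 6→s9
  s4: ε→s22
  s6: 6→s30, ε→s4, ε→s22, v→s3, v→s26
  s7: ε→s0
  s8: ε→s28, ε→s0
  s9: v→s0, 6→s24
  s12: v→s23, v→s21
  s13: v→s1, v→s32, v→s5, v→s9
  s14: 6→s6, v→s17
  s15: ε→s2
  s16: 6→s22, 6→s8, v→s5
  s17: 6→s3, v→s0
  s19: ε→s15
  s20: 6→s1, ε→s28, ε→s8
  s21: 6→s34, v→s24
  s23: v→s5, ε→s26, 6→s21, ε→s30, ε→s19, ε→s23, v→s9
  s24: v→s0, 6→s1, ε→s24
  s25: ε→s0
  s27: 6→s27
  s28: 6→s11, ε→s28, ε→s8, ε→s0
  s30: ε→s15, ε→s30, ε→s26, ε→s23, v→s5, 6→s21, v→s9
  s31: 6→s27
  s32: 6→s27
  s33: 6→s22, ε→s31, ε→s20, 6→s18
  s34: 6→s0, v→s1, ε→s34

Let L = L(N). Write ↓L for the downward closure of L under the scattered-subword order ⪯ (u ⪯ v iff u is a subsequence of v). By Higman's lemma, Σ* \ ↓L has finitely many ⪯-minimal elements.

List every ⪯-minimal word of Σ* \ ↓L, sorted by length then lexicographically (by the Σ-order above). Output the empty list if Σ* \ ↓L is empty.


A = [vv, 66666].

|Q|=35, |F|=11, |δ|=71 (27 ε).
min D↑ (11 st, q0=0, F={5}): 0:6→1,v→2 1:6→3,v→4 2:6→4,v→5 3:6→6,v→7 4:6→7,v→5 5:6→5,v→5 6:6→8,v→9 7:6→9,v→5 8:6→5,v→10 9:6→10,v→5 10:6→5,v→5.
'vv': run [24, 13, 7] end={s0,s11,s25,s28,s5,s7,s8} rej; 2/2 single-dels accept.
'66666': N↓-sim [24, 22, 16, 8, 6, 3] end={s0,s5,s7} ∉↓L; 5/5 del acc.
2 obstructions.


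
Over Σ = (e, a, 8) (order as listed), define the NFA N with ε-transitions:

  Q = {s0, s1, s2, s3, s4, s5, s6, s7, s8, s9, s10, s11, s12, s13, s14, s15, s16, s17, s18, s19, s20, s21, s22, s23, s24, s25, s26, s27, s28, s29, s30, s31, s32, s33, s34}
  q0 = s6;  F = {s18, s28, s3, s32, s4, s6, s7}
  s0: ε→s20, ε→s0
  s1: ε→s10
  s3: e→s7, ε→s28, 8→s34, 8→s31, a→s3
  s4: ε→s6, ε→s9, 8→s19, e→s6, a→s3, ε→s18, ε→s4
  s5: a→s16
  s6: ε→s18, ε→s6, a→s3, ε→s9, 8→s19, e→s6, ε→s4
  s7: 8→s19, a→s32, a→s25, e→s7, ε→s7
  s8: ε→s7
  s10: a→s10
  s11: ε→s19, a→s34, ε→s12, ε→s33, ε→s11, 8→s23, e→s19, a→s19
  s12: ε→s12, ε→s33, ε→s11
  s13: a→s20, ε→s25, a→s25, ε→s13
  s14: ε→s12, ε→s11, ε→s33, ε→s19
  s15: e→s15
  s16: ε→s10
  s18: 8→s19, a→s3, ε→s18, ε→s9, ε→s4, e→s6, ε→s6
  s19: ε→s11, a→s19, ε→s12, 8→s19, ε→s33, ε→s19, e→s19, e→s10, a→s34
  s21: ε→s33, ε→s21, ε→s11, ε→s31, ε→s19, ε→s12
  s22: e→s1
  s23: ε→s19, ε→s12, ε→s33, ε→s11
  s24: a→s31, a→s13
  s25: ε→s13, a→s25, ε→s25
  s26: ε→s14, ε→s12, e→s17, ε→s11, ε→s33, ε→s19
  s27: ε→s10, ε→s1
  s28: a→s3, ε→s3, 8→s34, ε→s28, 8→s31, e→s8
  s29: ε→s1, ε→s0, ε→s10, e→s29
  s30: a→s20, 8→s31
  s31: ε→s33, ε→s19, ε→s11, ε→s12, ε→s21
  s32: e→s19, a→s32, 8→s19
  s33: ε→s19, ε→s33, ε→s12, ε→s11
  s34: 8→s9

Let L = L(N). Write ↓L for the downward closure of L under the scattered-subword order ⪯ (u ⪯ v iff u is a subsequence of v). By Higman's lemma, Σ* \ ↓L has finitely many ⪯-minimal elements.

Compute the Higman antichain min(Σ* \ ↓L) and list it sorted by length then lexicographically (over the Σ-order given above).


|Q|=35, |F|=7, |δ|=116 (69 ε).
min D↑ (5 st, q0=0, F={2}): 0:e→0,a→1,8→2 1:e→3,a→1,8→2 2:e→2,a→2,8→2 3:e→3,a→4,8→2 4:e→2,a→4,8→2 [Hopcroft].
'8': |S_i|=[21, 10] end={s10,s11,s12,s19,s21,s23,s31,s33,s34,s9} ∉↓L; 1/1 single-dels accept.
'aeae': |S_i|=[21, 18, 14, 12, 8] end={s10,s11,s12,s19,s23,s33,s34,s9} rej; 4/4 single-dels accept.
2 words, ⪯-incomp.

A = [8, aeae].


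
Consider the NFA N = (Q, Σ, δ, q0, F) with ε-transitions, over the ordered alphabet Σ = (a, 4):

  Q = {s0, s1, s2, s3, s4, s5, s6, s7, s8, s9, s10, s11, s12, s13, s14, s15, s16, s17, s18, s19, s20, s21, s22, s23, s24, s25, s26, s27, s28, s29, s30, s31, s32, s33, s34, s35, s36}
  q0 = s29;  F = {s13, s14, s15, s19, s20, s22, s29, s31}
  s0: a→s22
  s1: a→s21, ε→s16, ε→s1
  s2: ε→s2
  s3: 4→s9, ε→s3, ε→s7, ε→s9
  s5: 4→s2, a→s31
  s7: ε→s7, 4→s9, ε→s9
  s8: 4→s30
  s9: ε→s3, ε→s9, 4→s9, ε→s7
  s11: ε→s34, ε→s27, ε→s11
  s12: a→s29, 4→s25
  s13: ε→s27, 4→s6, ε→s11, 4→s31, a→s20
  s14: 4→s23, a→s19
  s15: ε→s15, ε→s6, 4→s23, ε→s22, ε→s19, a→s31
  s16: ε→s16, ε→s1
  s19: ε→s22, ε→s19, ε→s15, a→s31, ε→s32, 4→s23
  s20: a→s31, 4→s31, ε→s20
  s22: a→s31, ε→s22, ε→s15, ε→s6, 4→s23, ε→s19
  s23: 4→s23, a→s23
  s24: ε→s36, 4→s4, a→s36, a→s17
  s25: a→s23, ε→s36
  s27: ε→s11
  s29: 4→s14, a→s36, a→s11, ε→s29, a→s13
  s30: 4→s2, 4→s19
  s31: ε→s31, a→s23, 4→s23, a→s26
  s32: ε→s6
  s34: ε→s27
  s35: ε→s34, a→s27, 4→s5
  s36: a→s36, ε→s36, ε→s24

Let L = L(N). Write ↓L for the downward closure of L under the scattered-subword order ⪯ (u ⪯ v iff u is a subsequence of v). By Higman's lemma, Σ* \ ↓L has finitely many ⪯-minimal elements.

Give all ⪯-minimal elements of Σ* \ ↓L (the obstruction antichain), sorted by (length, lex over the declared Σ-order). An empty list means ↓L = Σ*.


A = [44, a4a, aaaa, aaa4, 4aaa].

|Q|=37, |F|=8, |δ|=82 (41 ε).
min D↑ (7 st, q0=0, F={6}): 0:a→1,4→2 1:a→3,4→4 2:a→5,4→6 3:a→4,4→4 4:a→6,4→6 5:a→4,4→6 6:a→6,4→6 [Hopcroft].
'44': |S_i|=[19, 10, 1] end={s23} — reject; 2/2 del acc.
'a4a': |S_i|=[19, 17, 5, 2] end={s23,s26} rej; 3/3 del acc.
'aaaa': |S_i|=[19, 17, 8, 7, 6] end={s17,s23,s24,s26,s36,s4} ∉↓L; 4/4 deletions ∈↓L.
'aaa4': |S_i|=[19, 17, 8, 7, 2] end={s23,s4} rej; 4/4 deletions ∈↓L.
'4aaa': |S_i|=[19, 10, 8, 3, 2] end={s23,s26} — reject; 4/4 deletions ∈↓L.
5 obstructions.


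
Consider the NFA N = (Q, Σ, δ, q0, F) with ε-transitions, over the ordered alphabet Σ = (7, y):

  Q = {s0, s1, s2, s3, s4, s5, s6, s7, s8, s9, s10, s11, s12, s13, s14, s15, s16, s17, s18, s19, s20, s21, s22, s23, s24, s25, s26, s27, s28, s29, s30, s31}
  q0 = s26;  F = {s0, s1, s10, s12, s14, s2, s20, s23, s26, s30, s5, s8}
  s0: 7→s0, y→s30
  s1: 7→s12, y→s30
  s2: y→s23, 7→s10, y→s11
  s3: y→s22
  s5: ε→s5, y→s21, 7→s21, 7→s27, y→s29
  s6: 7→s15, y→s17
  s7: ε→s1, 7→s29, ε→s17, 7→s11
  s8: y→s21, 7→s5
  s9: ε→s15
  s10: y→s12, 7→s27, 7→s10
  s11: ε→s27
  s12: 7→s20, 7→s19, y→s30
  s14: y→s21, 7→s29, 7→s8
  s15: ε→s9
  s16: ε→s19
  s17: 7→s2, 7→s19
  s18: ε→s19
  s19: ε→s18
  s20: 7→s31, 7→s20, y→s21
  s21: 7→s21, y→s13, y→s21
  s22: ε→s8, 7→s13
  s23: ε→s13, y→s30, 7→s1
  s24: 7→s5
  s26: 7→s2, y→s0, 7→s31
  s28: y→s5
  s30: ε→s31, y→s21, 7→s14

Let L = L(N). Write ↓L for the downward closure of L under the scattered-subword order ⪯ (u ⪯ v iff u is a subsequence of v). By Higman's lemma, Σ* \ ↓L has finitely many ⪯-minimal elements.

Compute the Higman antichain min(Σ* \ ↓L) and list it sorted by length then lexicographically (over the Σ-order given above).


|Q|=32, |F|=12, |δ|=57 (12 ε).
min D↑ (13 st, q0=0, F={9}): 0:7→1,y→2 1:7→3,y→4 2:7→2,y→5 3:7→3,y→6 4:7→7,y→5 5:7→8,y→9 6:7→10,y→5 7:7→6,y→5 8:7→11,y→9 9:7→9,y→9 10:7→10,y→9 11:7→12,y→9 12:7→9,y→9 [Hopcroft].
'yyy': N↓-sim [20, 17, 9, 3] end={s13,s21,s29} ∉↓L; 3/3 single-dels accept.
'77y7y': N↓-sim [20, 19, 16, 13, 11, 3] end={s13,s21,s29} rej; 5/5 deletions ∈↓L.
'7y777y': |S_i|=[20, 19, 16, 14, 13, 11, 3] end={s13,s21,s29} — reject; 6/6 del acc.
'yy7777': run [20, 17, 9, 7, 6, 5, 3] end={s13,s21,s27} ∉↓L; 6/6 deletions ∈↓L.
4 words, ⪯-incomp.

A = [yyy, 77y7y, 7y777y, yy7777].


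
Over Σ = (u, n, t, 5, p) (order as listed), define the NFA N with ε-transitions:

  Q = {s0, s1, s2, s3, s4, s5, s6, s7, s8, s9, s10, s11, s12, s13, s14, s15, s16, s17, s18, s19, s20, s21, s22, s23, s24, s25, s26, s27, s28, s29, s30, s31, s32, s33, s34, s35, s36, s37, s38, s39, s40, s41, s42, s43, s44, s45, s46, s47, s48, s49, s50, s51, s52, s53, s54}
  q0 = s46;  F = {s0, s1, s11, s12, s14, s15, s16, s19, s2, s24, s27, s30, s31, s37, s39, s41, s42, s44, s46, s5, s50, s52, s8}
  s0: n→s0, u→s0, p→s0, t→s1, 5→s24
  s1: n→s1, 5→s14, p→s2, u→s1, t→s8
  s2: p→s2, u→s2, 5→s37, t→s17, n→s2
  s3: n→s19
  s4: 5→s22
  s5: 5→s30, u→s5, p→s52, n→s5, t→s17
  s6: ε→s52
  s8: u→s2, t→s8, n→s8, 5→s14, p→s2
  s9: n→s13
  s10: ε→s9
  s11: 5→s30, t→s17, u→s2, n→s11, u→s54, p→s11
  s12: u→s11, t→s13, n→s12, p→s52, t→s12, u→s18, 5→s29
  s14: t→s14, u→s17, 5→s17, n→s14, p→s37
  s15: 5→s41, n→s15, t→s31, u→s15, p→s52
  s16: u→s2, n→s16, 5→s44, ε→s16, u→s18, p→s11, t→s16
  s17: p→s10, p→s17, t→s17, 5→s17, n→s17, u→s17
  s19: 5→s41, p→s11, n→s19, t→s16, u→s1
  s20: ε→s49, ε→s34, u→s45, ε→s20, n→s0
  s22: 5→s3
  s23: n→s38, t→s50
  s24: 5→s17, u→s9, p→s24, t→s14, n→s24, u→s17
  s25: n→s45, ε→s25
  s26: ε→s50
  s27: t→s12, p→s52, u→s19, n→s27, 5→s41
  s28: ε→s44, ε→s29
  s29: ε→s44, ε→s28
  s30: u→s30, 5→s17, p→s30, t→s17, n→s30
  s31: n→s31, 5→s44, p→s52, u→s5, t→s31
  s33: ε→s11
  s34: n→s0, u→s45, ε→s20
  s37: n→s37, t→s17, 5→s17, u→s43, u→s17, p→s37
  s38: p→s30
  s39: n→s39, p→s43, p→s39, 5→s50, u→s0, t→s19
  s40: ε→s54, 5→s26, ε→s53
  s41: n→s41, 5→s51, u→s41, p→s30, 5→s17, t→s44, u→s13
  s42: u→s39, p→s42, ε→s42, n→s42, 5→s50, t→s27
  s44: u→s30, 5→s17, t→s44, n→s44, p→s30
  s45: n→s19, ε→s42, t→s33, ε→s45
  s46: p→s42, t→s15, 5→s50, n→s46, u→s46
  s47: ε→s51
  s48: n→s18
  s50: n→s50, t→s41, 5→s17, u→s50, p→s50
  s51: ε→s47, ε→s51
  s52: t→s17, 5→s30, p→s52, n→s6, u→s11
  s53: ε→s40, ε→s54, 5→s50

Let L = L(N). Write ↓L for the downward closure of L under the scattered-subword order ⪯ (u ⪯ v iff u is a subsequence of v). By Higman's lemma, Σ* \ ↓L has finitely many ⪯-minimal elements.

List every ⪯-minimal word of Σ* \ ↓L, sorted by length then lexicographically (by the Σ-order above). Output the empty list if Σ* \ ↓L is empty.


|Q|=55, |F|=23, |δ|=171 (24 ε).
min D↑ (24 st, q0=0, F={7}): 0:u→0,n→0,t→1,5→2,p→3 1:u→1,n→1,t→4,5→5,p→6 2:u→2,n→2,t→5,5→7,p→2 3:u→8,n→3,t→9,5→2,p→3 4:u→10,n→4,t→4,5→11,p→6 5:u→5,n→5,t→11,5→7,p→12 6:u→13,n→6,t→7,5→12,p→6 7:u→7,n→7,t→7,5→7,p→7 8:u→14,n→8,t→15,5→2,p→8 9:u→15,n→9,t→16,5→5,p→6 10:u→10,n→10,t→7,5→12,p→6 11:u→12,n→11,t→11,5→7,p→12 12:u→12,n→12,t→7,5→7,p→12 13:u→17,n→13,t→7,5→12,p→13 14:u→14,n→14,t→18,5→19,p→14 15:u→18,n→15,t→20,5→5,p→13 16:u→13,n→16,t→16,5→11,p→6 17:u→17,n→17,t→7,5→21,p→17 18:u→18,n→18,t→22,5→23,p→17 19:u→7,n→19,t→23,5→7,p→19 20:u→17,n→20,t→20,5→11,p→13 21:u→7,n→21,t→7,5→7,p→21 22:u→17,n→22,t→22,5→23,p→17 23:u→7,n→23,t→23,5→7,p→21 [Hopcroft].
'55': run [35, 16, 6] end={s10,s13,s17,s47,s51,s9} ∉↓L; 2/2 single-dels accept.
'tpt': run [35, 29, 12, 4] end={s10,s13,s17,s9} — reject; 3/3 deletions ∈↓L.
'ttut': N↓-sim [35, 29, 22, 14, 4] end={s10,s13,s17,s9} ∉↓L; 4/4 del acc.
'puu5u': run [35, 31, 24, 20, 10, 5] end={s10,s13,s17,s43,s9} — reject; 5/5 single-dels accept.
4 words, ⪯-incomp.

A = [55, tpt, ttut, puu5u].


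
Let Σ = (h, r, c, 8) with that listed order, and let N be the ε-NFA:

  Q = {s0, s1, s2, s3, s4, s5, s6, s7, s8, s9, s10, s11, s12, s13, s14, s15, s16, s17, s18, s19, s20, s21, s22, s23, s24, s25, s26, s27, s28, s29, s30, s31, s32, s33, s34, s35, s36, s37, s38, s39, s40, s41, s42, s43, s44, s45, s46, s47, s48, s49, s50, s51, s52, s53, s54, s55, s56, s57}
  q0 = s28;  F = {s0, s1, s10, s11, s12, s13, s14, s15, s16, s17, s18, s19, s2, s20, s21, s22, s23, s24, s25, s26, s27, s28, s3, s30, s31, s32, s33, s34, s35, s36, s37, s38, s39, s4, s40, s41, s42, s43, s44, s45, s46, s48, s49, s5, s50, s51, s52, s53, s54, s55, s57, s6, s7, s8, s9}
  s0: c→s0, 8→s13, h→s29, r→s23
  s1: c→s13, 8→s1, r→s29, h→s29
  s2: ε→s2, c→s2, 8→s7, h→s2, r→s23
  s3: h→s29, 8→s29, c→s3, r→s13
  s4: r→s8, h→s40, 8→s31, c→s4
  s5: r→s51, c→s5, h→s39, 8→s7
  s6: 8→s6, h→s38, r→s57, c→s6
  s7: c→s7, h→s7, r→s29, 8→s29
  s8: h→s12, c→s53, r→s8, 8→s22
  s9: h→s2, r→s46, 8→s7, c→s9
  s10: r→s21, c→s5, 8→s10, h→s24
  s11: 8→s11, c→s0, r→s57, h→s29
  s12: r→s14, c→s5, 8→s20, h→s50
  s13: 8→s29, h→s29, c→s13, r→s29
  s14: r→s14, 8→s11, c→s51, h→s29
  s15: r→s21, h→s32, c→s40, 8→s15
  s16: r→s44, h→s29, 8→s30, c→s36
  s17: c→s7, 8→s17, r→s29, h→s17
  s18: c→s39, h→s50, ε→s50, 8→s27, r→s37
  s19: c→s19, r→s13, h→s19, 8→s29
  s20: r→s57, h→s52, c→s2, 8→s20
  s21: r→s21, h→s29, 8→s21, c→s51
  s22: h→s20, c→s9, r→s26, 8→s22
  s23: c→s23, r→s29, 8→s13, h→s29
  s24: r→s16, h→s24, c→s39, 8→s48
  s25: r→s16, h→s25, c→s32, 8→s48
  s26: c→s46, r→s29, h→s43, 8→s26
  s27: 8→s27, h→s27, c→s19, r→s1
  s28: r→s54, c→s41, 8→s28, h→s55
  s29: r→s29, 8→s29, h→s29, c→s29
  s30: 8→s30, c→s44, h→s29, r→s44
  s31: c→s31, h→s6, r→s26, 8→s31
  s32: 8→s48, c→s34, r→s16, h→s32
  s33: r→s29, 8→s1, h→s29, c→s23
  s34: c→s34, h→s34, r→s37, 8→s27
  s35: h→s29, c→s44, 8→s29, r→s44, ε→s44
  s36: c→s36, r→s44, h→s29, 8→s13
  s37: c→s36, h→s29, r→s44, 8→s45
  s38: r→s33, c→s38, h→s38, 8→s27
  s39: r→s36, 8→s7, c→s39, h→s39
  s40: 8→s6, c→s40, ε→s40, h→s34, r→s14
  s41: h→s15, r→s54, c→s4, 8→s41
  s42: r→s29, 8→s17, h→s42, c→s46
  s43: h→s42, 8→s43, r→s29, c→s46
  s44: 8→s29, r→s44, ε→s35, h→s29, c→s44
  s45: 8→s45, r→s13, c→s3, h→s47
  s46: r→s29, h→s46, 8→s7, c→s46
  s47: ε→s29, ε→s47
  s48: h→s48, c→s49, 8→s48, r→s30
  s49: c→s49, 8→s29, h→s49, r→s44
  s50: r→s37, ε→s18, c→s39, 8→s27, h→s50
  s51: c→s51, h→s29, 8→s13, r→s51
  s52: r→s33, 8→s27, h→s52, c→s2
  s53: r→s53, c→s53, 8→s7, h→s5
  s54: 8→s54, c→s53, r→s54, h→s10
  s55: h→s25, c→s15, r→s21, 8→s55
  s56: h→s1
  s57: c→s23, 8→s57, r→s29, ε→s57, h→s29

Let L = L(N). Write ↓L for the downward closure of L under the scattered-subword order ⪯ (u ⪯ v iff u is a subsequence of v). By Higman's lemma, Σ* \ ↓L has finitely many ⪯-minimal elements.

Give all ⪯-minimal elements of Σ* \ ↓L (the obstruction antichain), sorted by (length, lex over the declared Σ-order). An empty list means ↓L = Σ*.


A = [hrh, rc8r, rc88, hhrr8, hh8c8, cc8rr].

|Q|=58, |F|=55, |δ|=234 (9 ε).
min D↑ (54 st, q0=0, F={13}): 0:h→1,r→2,c→3,8→0 1:h→4,r→5,c→6,8→1 2:h→7,r→2,c→8,8→2 3:h→6,r→2,c→9,8→3 4:h→4,r→10,c→11,8→12 5:h→13,r→5,c→14,8→5 6:h→11,r→5,c→15,8→6 7:h→16,r→5,c→17,8→7 8:h→17,r→8,c→8,8→18 9:h→15,r→19,c→9,8→20 10:h→13,r→21,c→22,8→23 11:h→11,r→10,c→24,8→12 12:h→12,r→23,c→25,8→12 13:h→13,r→13,c→13,8→13 14:h→13,r→14,c→14,8→26 15:h→24,r→27,c→15,8→28 16:h→16,r→10,c→29,8→12 17:h→29,r→14,c→17,8→18 18:h→18,r→13,c→18,8→13 19:h→30,r→19,c→8,8→31 20:h→28,r→32,c→20,8→20 21:h→13,r→21,c→21,8→13 22:h→13,r→21,c→22,8→26 23:h→13,r→21,c→21,8→23 24:h→24,r→33,c→24,8→34 25:h→25,r→21,c→25,8→13 26:h→13,r→13,c→26,8→13 27:h→13,r→27,c→14,8→35 28:h→36,r→37,c→28,8→28 29:h→29,r→22,c→29,8→18 30:h→38,r→27,c→17,8→39 31:h→39,r→32,c→40,8→31 32:h→41,r→13,c→42,8→32 33:h→13,r→21,c→22,8→43 34:h→34,r→44,c→45,8→34 35:h→13,r→37,c→46,8→35 36:h→36,r→47,c→36,8→34 37:h→13,r→13,c→48,8→37 38:h→38,r→33,c→29,8→34 39:h→49,r→37,c→50,8→39 40:h→50,r→42,c→40,8→18 41:h→51,r→13,c→42,8→41 42:h→42,r→13,c→42,8→18 43:h→13,r→26,c→52,8→43 44:h→13,r→13,c→26,8→44 45:h→45,r→26,c→45,8→13 46:h→13,r→48,c→46,8→26 47:h→13,r→13,c→48,8→44 48:h→13,r→13,c→48,8→26 49:h→49,r→47,c→50,8→34 50:h→50,r→48,c→50,8→18 51:h→51,r→13,c→42,8→53 52:h→13,r→26,c→52,8→13 53:h→53,r→13,c→18,8→53.
'hrh': run [57, 47, 20, 2] end={s29,s47} rej; 3/3 del acc.
'rc8r': run [57, 45, 18, 3, 1] end={s29} ∉↓L; 4/4 deletions ∈↓L.
'rc88': N↓-sim [57, 45, 18, 3, 1] end={s29} ∉↓L; 4/4 single-dels accept.
'hhrr8': |S_i|=[57, 47, 32, 14, 4, 1] end={s29} rej; 5/5 deletions ∈↓L.
'hh8c8': run [57, 47, 32, 15, 8, 1] end={s29} ∉↓L; 5/5 deletions ∈↓L.
'cc8rr': N↓-sim [57, 54, 44, 27, 12, 1] end={s29} — reject; 5/5 single-dels accept.
6 words, ⪯-incomp.


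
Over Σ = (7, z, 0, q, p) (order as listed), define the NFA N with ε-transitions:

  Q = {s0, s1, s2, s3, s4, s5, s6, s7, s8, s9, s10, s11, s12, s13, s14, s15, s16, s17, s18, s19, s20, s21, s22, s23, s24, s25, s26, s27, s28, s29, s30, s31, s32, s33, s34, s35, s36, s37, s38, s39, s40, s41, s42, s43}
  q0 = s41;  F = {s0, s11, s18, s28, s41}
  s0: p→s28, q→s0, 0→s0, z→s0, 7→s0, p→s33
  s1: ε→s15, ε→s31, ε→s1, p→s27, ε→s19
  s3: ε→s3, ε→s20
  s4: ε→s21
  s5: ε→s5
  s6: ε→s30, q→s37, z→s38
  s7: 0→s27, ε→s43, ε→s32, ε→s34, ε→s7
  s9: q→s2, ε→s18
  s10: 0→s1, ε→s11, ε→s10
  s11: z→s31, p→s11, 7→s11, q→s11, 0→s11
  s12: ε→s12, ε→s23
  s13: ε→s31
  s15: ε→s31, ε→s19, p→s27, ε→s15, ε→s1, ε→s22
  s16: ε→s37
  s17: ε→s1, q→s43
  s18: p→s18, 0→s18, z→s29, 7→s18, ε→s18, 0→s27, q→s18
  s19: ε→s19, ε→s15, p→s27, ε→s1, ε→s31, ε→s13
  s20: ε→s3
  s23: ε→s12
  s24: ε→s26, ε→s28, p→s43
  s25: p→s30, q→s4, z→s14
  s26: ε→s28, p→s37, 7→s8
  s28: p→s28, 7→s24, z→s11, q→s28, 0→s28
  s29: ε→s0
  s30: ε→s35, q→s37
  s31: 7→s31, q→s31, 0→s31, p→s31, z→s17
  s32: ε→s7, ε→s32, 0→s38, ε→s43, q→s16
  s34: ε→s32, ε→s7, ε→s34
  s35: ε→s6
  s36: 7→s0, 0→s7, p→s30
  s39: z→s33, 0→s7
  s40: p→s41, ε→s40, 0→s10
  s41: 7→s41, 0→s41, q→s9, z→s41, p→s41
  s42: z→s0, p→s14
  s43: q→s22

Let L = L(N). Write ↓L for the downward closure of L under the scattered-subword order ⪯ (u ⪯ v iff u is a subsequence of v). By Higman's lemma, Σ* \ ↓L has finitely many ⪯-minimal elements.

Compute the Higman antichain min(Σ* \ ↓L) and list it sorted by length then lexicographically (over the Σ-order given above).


min(Σ*\↓L) = [qzpzz].

|Q|=44, |F|=5, |δ|=107 (47 ε).
min D↑ (6 st, q0=0, F={5}): 0:7→0,z→0,0→0,q→1,p→0 1:7→1,z→2,0→1,q→1,p→1 2:7→2,z→2,0→2,q→2,p→3 3:7→3,z→4,0→3,q→3,p→3 4:7→4,z→5,0→4,q→4,p→4 5:7→5,z→5,0→5,q→5,p→5 [Hopcroft].
'qzpzz': run [22, 21, 18, 16, 10, 9] end={s1,s13,s15,s17,s19,s22,s27,s31,s43} rej; 5/5 del acc.
1 minimals (antichain).


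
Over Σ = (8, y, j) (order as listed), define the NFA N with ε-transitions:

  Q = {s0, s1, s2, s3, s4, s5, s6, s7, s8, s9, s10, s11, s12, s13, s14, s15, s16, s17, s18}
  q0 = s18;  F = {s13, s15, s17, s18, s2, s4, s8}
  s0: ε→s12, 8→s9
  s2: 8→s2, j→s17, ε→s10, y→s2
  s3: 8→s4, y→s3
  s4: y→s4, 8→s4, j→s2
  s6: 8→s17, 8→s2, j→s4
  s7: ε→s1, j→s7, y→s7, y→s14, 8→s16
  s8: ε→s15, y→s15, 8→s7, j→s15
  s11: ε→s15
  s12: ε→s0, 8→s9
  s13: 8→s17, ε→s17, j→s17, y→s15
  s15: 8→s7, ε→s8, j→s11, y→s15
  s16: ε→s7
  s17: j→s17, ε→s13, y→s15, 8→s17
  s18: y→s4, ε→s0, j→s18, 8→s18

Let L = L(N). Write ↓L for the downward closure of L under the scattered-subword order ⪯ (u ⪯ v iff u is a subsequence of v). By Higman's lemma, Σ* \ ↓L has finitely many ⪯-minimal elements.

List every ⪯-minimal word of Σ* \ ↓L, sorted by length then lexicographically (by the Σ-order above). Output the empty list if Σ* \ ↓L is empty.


|Q|=19, |F|=7, |δ|=43 (11 ε).
min D↑ (6 st, q0=0, F={5}): 0:8→0,y→1,j→0 1:8→1,y→1,j→2 2:8→2,y→2,j→3 3:8→3,y→4,j→3 4:8→5,y→4,j→4 5:8→5,y→5,j→5 (ε-aug+det+¬).
'yjjy8': |S_i|=[16, 12, 11, 9, 7, 4] end={s1,s14,s16,s7} — reject; 5/5 del acc.
1 obstructions.

Antichain: [yjjy8].


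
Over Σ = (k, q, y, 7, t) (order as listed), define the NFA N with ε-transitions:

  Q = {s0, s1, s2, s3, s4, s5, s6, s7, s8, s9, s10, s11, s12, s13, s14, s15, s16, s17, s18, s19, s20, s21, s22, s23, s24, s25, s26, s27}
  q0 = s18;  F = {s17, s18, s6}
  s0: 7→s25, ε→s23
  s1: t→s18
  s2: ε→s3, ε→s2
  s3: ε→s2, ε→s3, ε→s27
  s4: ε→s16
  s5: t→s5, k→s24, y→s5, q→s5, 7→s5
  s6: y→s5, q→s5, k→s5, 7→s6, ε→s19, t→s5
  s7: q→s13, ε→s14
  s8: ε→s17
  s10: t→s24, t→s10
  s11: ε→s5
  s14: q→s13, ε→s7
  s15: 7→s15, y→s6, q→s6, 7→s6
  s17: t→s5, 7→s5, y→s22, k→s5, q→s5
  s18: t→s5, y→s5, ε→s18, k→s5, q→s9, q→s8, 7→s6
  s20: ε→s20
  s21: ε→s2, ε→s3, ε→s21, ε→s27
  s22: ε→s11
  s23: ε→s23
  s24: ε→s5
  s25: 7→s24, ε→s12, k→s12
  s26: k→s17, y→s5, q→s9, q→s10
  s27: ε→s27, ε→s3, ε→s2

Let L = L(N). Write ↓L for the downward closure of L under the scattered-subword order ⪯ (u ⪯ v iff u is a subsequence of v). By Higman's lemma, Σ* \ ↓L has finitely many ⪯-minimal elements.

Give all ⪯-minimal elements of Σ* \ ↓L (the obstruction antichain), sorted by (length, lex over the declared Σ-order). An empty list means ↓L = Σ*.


A = [k, y, t, qq, q7, 7q].

|Q|=28, |F|=3, |δ|=62 (25 ε).
min D↑ (4 st, q0=0, F={1}): 0:k→1,q→2,y→1,7→3,t→1 1:k→1,q→1,y→1,7→1,t→1 2:k→1,q→1,y→1,7→1,t→1 3:k→1,q→1,y→1,7→3,t→1.
'k': run [10, 2] end={s24,s5} rej; 1/1 single-dels accept.
'y': |S_i|=[10, 4] end={s11,s22,s24,s5} — reject; 1/1 deletions ∈↓L.
't': run [10, 2] end={s24,s5} ∉↓L; 1/1 del acc.
'qq': N↓-sim [10, 7, 2] end={s24,s5} rej; 2/2 single-dels accept.
'q7': N↓-sim [10, 7, 2] end={s24,s5} — reject; 2/2 single-dels accept.
'7q': |S_i|=[10, 4, 2] end={s24,s5} rej; 2/2 deletions ∈↓L.
6 minimals (antichain).


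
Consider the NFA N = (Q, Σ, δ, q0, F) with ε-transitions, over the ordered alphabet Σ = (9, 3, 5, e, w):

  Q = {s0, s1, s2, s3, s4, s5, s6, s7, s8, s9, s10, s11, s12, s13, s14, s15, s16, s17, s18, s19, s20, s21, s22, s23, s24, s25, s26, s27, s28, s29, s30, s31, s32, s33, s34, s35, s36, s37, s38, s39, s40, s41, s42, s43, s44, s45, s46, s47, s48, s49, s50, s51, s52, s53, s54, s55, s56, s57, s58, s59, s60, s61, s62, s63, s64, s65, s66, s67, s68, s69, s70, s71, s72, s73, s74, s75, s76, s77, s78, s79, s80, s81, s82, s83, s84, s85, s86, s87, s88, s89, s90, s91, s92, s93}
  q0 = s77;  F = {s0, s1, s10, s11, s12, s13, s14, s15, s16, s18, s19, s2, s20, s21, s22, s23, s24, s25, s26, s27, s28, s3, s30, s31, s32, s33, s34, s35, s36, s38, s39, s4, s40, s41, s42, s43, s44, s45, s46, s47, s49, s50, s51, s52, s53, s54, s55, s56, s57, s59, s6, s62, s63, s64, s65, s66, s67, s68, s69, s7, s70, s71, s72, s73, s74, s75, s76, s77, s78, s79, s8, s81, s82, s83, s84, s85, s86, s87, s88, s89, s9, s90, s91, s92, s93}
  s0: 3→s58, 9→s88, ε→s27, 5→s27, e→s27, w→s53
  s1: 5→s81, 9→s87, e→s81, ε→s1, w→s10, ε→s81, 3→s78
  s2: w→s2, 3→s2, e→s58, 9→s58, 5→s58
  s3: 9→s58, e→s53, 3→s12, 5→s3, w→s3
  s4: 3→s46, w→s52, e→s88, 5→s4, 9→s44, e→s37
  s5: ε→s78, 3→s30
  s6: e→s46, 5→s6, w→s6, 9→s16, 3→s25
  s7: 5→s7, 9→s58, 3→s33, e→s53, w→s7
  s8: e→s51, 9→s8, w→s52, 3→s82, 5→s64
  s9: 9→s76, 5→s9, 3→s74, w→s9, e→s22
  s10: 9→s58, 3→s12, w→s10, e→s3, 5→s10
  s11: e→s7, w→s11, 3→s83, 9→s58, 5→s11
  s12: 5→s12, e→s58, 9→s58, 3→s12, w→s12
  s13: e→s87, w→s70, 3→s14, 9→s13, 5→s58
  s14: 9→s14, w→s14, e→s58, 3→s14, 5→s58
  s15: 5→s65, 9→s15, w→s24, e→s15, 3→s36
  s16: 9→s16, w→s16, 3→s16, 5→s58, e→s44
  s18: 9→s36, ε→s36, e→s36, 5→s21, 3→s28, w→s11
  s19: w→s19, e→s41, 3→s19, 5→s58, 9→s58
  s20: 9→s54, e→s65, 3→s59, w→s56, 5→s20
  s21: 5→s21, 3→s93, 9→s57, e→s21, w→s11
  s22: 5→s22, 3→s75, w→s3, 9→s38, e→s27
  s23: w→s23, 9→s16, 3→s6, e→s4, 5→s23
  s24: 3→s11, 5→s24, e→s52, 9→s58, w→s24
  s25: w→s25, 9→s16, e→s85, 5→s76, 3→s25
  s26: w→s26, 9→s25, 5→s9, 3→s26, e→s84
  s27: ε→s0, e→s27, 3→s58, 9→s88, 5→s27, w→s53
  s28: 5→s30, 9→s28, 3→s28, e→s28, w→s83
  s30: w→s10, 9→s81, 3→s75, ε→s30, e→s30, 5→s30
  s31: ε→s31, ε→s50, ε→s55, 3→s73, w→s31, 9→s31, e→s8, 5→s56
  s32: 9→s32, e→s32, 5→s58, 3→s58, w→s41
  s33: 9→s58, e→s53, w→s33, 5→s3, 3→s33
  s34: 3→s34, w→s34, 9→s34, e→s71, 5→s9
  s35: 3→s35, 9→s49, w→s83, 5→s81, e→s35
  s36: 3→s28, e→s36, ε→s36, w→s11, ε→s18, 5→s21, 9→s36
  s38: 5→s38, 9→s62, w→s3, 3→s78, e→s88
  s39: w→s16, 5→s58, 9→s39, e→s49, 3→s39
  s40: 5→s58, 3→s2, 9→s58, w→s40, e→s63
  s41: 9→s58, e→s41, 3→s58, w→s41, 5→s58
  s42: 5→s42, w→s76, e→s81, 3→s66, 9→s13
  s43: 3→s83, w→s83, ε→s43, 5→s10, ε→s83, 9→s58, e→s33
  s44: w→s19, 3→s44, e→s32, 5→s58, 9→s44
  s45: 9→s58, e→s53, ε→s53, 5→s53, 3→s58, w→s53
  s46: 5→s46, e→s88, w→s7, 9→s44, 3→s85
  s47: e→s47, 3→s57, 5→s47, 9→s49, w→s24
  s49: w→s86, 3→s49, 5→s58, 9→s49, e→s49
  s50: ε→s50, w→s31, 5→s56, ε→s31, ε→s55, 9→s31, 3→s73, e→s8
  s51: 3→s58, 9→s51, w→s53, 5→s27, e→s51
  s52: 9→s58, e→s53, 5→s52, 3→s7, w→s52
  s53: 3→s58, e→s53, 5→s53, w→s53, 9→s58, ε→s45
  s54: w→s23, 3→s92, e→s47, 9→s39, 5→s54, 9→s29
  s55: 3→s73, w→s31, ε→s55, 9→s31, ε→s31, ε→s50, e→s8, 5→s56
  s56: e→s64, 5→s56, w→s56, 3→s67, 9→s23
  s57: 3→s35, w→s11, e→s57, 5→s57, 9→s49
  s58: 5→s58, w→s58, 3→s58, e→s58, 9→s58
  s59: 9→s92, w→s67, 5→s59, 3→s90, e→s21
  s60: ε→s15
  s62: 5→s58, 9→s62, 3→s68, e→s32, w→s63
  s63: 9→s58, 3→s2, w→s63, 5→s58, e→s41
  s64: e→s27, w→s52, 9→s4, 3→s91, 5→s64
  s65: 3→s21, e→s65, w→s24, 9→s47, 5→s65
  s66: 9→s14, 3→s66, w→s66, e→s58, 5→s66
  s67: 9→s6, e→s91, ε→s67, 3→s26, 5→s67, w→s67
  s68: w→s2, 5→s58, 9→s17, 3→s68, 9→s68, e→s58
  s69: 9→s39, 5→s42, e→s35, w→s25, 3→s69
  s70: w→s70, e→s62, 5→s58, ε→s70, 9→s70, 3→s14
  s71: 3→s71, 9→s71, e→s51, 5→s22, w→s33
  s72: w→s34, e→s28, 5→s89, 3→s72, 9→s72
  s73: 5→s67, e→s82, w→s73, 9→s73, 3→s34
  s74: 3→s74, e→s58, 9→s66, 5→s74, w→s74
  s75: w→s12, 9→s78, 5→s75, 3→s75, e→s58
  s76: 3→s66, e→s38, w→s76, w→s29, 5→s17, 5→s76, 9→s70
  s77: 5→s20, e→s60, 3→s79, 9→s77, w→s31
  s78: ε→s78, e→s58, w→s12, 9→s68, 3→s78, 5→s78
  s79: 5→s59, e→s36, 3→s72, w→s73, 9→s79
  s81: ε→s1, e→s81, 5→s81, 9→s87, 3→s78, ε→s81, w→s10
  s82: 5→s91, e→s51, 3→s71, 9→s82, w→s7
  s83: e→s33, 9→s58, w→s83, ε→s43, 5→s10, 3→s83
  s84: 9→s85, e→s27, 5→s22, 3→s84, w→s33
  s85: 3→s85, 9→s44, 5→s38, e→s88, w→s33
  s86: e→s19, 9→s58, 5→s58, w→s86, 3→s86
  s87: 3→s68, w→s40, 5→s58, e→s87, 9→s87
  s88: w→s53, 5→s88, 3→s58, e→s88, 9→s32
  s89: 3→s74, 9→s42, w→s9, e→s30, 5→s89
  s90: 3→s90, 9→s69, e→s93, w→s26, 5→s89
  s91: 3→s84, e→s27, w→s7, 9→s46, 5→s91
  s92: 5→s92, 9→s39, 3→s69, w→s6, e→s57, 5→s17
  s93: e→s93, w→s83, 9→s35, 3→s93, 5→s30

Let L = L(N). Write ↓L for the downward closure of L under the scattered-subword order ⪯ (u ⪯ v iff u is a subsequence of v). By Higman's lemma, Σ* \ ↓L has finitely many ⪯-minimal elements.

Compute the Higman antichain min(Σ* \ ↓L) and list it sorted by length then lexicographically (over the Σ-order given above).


Antichain: [ew9, 5995, wee3, 3353e].

|Q|=94, |F|=85, |δ|=466 (29 ε).
min D↑ (79 st, q0=0, F={27}): 0:9→0,3→1,5→2,e→3,w→4 1:9→1,3→5,5→6,e→7,w→8 2:9→9,3→6,5→2,e→10,w→11 3:9→3,3→7,5→10,e→3,w→12 4:9→4,3→8,5→11,e→13,w→4 5:9→5,3→5,5→14,e→15,w→16 6:9→17,3→18,5→6,e→19,w→20 7:9→7,3→15,5→19,e→7,w→21 8:9→8,3→16,5→20,e→22,w→8 9:9→23,3→17,5→9,e→24,w→25 10:9→24,3→19,5→10,e→10,w→12 11:9→25,3→20,5→11,e→26,w→11 12:9→27,3→21,5→12,e→28,w→12 13:9→13,3→22,5→26,e→29,w→28 14:9→30,3→31,5→14,e→32,w→33 15:9→15,3→15,5→32,e→15,w→34 16:9→16,3→16,5→33,e→35,w→16 17:9→23,3→36,5→17,e→37,w→38 18:9→36,3→18,5→14,e→39,w→40 19:9→37,3→39,5→19,e→19,w→21 20:9→38,3→40,5→20,e→41,w→20 21:9→27,3→34,5→21,e→42,w→21 22:9→22,3→35,5→41,e→29,w→42 23:9→23,3→23,5→27,e→43,w→44 24:9→43,3→37,5→24,e→24,w→12 25:9→44,3→38,5→25,e→45,w→25 26:9→45,3→41,5→26,e→46,w→28 27:9→27,3→27,5→27,e→27,w→27 28:9→27,3→42,5→28,e→47,w→28 29:9→29,3→27,5→46,e→29,w→47 30:9→48,3→49,5→30,e→50,w→51 31:9→49,3→31,5→31,e→27,w→31 32:9→50,3→52,5→32,e→32,w→53 33:9→51,3→31,5→33,e→54,w→33 34:9→27,3→34,5→53,e→55,w→34 35:9→35,3→35,5→54,e→29,w→55 36:9→23,3→36,5→30,e→56,w→57 37:9→43,3→56,5→37,e→37,w→21 38:9→44,3→57,5→38,e→58,w→38 39:9→56,3→39,5→32,e→39,w→34 40:9→57,3→40,5→33,e→59,w→40 41:9→58,3→59,5→41,e→46,w→42 42:9→27,3→55,5→42,e→47,w→42 43:9→43,3→43,5→27,e→43,w→60 44:9→44,3→44,5→27,e→61,w→44 45:9→61,3→58,5→45,e→62,w→28 46:9→62,3→27,5→46,e→46,w→47 47:9→27,3→27,5→47,e→47,w→47 48:9→48,3→63,5→27,e→64,w→65 49:9→63,3→49,5→49,e→27,w→49 50:9→64,3→66,5→50,e→50,w→53 51:9→65,3→49,5→51,e→67,w→51 52:9→66,3→52,5→52,e→27,w→68 53:9→27,3→68,5→53,e→69,w→53 54:9→67,3→52,5→54,e→46,w→69 55:9→27,3→55,5→69,e→47,w→55 56:9→43,3→56,5→50,e→56,w→34 57:9→44,3→57,5→51,e→70,w→57 58:9→61,3→70,5→58,e→62,w→42 59:9→70,3→59,5→54,e→46,w→55 60:9→27,3→60,5→27,e→71,w→60 61:9→61,3→61,5→27,e→72,w→71 62:9→72,3→27,5→62,e→62,w→47 63:9→63,3→63,5→27,e→27,w→63 64:9→64,3→73,5→27,e→64,w→74 65:9→65,3→63,5→27,e→75,w→65 66:9→73,3→66,5→66,e→27,w→68 67:9→75,3→66,5→67,e→62,w→69 68:9→27,3→68,5→68,e→27,w→68 69:9→27,3→68,5→69,e→47,w→69 70:9→61,3→70,5→67,e→62,w→55 71:9→27,3→71,5→27,e→76,w→71 72:9→72,3→27,5→27,e→72,w→76 73:9→73,3→73,5→27,e→27,w→77 74:9→27,3→77,5→27,e→78,w→74 75:9→75,3→73,5→27,e→72,w→78 76:9→27,3→27,5→27,e→76,w→76 77:9→27,3→77,5→27,e→27,w→77 78:9→27,3→77,5→27,e→76,w→78 (ε-aug+det+¬).
'ew9': run [90, 58, 19, 1] end={s58} — reject; 3/3 del acc.
'5995': N↓-sim [90, 73, 53, 20, 1] end={s58} — reject; 4/4 single-dels accept.
'wee3': N↓-sim [90, 61, 35, 10, 1] end={s58} ∉↓L; 4/4 single-dels accept.
'3353e': run [90, 72, 57, 35, 10, 1] end={s58} ∉↓L; 5/5 deletions ∈↓L.
4 words, ⪯-incomp.


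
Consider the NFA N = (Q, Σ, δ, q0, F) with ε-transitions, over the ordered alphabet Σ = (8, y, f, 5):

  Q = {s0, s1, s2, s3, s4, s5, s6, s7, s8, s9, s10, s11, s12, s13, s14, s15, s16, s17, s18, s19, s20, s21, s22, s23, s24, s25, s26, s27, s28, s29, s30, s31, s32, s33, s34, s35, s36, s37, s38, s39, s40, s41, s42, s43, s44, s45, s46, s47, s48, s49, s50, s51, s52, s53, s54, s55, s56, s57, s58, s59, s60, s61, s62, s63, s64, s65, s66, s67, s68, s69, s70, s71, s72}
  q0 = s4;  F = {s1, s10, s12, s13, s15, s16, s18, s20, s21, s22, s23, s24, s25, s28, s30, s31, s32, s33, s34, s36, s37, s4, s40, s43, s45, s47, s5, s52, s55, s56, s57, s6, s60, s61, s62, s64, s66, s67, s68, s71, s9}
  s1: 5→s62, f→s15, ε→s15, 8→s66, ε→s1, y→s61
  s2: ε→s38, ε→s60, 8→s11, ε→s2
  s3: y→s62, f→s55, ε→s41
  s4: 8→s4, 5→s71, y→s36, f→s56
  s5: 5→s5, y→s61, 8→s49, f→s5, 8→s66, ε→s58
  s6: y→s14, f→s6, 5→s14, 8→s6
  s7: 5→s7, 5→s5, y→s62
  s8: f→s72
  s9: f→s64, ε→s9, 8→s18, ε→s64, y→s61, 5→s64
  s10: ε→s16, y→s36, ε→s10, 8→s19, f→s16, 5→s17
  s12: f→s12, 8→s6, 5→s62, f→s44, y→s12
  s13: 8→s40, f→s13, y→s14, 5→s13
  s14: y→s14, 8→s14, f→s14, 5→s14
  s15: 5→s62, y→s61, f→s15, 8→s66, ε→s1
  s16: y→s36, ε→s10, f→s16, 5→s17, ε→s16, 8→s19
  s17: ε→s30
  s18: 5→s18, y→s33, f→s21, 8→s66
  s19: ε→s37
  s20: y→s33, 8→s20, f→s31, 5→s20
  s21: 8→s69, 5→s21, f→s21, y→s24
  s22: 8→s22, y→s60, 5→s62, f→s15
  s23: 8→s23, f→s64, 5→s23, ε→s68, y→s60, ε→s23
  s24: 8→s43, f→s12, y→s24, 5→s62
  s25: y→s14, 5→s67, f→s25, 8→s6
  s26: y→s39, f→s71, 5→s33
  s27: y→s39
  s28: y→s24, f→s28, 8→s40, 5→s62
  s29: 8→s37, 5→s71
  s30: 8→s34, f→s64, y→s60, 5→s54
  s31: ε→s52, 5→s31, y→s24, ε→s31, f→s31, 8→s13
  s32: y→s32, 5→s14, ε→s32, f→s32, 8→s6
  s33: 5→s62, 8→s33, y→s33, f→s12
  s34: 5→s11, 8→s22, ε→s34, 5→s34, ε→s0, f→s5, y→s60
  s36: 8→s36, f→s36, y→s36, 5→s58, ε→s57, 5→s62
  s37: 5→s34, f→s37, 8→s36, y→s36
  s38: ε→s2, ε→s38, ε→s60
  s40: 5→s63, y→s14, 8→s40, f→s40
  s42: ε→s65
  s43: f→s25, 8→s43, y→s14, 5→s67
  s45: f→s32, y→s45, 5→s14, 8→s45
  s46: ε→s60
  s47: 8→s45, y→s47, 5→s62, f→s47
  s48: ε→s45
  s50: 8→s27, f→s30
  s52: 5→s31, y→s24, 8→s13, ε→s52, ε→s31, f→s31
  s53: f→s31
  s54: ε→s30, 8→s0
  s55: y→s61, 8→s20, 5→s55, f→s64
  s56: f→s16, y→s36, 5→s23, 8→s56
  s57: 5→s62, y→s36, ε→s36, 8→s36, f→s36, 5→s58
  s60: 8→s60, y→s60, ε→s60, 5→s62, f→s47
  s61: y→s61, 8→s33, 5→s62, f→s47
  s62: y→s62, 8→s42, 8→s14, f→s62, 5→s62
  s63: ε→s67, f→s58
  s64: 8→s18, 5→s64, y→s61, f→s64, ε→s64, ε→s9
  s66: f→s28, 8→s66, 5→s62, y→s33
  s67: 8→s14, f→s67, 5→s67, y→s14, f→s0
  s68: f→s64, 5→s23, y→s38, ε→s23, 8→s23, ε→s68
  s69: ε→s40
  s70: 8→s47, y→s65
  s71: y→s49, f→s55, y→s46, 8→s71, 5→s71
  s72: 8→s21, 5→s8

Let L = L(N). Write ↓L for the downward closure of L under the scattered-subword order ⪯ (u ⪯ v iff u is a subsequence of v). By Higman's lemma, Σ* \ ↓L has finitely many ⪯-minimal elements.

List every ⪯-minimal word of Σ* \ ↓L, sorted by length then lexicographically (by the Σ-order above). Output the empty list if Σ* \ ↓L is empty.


|Q|=73, |F|=41, |δ|=239 (41 ε).
min D↑ (36 st, q0=0, F={9}): 0:8→0,y→1,f→2,5→3 1:8→1,y→1,f→1,5→4 2:8→2,y→1,f→5,5→6 3:8→3,y→7,f→8,5→3 4:8→9,y→4,f→4,5→4 5:8→10,y→1,f→5,5→11 6:8→6,y→7,f→12,5→6 7:8→7,y→7,f→13,5→4 8:8→14,y→15,f→12,5→8 9:8→9,y→9,f→9,5→9 10:8→1,y→1,f→10,5→16 11:8→16,y→7,f→12,5→11 12:8→17,y→15,f→12,5→12 13:8→18,y→13,f→13,5→4 14:8→14,y→19,f→20,5→14 15:8→19,y→15,f→13,5→4 16:8→21,y→7,f→22,5→16 17:8→23,y→19,f→24,5→17 18:8→18,y→18,f→25,5→9 19:8→19,y→19,f→26,5→4 20:8→27,y→28,f→20,5→20 21:8→21,y→7,f→29,5→4 22:8→23,y→15,f→22,5→22 23:8→23,y→19,f→30,5→4 24:8→31,y→28,f→24,5→24 25:8→32,y→25,f→25,5→9 26:8→32,y→26,f→26,5→4 27:8→31,y→9,f→27,5→27 28:8→33,y→28,f→26,5→4 29:8→23,y→15,f→29,5→4 30:8→31,y→28,f→30,5→4 31:8→31,y→9,f→31,5→34 32:8→32,y→9,f→32,5→9 33:8→33,y→9,f→35,5→34 34:8→9,y→9,f→34,5→34 35:8→32,y→9,f→35,5→34 (ε-aug+det+¬).
'y58': N↓-sim [57, 26, 7, 3] end={s14,s42,s65} rej; 3/3 single-dels accept.
'5yf85': run [57, 49, 23, 13, 6, 1] end={s14} rej; 5/5 del acc.
'ff8858': |S_i|=[57, 54, 47, 38, 30, 8, 3] end={s14,s42,s65} ∉↓L; 6/6 deletions ∈↓L.
'5f8f8y': N↓-sim [57, 49, 36, 28, 22, 13, 1] end={s14} rej; 6/6 single-dels accept.
4 minimals (antichain).

Antichain: [y58, 5yf85, ff8858, 5f8f8y].


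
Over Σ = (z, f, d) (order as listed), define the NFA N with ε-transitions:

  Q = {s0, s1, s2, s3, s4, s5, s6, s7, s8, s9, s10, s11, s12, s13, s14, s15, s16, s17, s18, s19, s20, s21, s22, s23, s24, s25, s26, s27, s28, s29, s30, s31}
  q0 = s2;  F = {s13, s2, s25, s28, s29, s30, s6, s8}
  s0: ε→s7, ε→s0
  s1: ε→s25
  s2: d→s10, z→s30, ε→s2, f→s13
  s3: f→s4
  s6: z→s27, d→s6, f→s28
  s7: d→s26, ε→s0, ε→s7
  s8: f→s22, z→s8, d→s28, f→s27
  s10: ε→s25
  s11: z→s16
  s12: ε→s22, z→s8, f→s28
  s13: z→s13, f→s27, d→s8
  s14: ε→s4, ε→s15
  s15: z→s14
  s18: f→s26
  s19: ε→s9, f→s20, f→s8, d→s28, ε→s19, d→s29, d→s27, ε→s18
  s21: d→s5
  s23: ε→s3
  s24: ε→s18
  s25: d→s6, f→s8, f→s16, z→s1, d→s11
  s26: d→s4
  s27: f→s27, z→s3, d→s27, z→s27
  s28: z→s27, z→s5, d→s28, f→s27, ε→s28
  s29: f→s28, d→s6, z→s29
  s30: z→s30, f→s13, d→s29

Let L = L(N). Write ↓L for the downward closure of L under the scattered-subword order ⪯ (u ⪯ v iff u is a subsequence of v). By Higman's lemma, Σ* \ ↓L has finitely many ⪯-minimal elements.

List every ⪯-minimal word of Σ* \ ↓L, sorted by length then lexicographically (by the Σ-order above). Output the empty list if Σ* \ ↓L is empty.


|Q|=32, |F|=8, |δ|=62 (16 ε).
min D↑ (9 st, q0=0, F={5}): 0:z→1,f→2,d→3 1:z→1,f→2,d→4 2:z→2,f→5,d→6 3:z→3,f→6,d→7 4:z→4,f→8,d→7 5:z→5,f→5,d→5 6:z→6,f→5,d→8 7:z→5,f→8,d→7 8:z→5,f→5,d→8.
'ff': N↓-sim [17, 9, 4] end={s22,s27,s3,s4} rej; 2/2 del acc.
'ddz': N↓-sim [17, 14, 8, 5] end={s16,s27,s3,s4,s5} — reject; 3/3 single-dels accept.
'zdfz': N↓-sim [17, 15, 11, 6, 4] end={s27,s3,s4,s5} rej; 4/4 deletions ∈↓L.
3 words, ⪯-incomp.

A = [ff, ddz, zdfz].


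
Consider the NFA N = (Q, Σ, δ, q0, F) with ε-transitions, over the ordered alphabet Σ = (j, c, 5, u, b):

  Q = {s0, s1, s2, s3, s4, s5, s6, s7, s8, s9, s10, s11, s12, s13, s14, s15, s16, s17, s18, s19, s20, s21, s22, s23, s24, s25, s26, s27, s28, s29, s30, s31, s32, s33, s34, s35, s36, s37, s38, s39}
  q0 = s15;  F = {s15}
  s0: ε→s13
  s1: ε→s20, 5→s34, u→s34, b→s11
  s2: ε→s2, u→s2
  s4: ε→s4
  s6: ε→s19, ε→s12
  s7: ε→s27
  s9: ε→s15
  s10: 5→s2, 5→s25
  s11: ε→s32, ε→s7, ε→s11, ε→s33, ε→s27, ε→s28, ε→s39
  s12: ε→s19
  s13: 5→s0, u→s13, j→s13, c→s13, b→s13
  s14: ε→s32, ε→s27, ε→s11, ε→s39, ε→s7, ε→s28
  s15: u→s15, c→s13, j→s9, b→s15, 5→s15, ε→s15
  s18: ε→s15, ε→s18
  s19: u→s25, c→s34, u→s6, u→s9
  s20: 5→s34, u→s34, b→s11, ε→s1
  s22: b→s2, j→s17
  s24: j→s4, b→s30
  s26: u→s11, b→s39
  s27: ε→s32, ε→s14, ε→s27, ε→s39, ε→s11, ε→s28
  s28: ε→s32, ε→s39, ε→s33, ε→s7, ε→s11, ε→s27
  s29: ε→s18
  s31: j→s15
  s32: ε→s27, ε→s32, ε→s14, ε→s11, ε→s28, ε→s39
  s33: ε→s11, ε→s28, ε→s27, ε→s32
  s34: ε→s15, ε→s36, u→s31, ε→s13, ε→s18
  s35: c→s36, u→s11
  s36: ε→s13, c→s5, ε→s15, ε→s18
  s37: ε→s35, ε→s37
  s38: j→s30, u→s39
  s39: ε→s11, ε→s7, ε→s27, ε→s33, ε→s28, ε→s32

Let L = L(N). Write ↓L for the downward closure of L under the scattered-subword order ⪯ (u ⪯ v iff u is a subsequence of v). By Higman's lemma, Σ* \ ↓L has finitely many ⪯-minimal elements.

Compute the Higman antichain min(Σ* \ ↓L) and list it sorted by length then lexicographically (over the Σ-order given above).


|Q|=40, |F|=1, |δ|=100 (64 ε).
min D↑ (2 st, q0=0, F={1}): 0:j→0,c→1,5→0,u→0,b→0 1:j→1,c→1,5→1,u→1,b→1 (ε-aug+det+¬).
'c': N↓-sim [4, 2] end={s0,s13} ∉↓L; 1/1 del acc.
1 words, ⪯-incomp.

A = [c].
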